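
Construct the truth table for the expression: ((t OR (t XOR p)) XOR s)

s | t | p | Output
------------------
0 | 0 | 0 | 0
0 | 0 | 1 | 1
0 | 1 | 0 | 1
0 | 1 | 1 | 1
1 | 0 | 0 | 1
1 | 0 | 1 | 0
1 | 1 | 0 | 0
1 | 1 | 1 | 0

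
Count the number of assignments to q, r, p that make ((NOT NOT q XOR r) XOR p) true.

Satisfying assignments: (0,0,1), (0,1,0), (1,0,0), (1,1,1)
Count: 4 out of 8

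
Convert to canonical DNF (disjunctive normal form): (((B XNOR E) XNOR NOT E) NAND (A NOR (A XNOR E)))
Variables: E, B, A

(NOT E AND NOT B AND NOT A) OR (NOT E AND NOT B AND A) OR (NOT E AND B AND NOT A) OR (NOT E AND B AND A) OR (E AND NOT B AND A) OR (E AND B AND NOT A) OR (E AND B AND A)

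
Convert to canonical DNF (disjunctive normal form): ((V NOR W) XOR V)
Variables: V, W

(NOT V AND NOT W) OR (V AND NOT W) OR (V AND W)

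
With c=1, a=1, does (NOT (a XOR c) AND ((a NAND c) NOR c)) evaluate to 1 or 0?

Substituting: (NOT (1 XOR 1) AND ((1 NAND 1) NOR 1))
= 0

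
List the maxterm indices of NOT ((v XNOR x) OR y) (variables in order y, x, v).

ΠM(0, 3, 4, 5, 6, 7) = (y OR x OR v) AND (y OR NOT x OR NOT v) AND (NOT y OR x OR v) AND (NOT y OR x OR NOT v) AND (NOT y OR NOT x OR v) AND (NOT y OR NOT x OR NOT v)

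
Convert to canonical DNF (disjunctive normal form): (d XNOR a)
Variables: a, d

(NOT a AND NOT d) OR (a AND d)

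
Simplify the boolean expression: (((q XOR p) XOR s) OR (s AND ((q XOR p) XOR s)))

By absorption (E OR (E AND v) = E):
= ((q XOR p) XOR s)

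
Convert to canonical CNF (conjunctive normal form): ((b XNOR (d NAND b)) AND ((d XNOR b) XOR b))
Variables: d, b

(d OR b) AND (NOT d OR b) AND (NOT d OR NOT b)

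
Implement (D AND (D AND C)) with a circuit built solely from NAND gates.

((D NAND ((D NAND C) NAND (D NAND C))) NAND (D NAND ((D NAND C) NAND (D NAND C))))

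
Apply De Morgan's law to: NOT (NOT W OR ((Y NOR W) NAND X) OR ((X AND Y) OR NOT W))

W AND NOT ((Y NOR W) NAND X) AND NOT ((X AND Y) OR NOT W)
De Morgan's: NOT(OR of terms) = AND of negations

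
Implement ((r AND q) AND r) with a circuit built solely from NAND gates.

((((r NAND q) NAND (r NAND q)) NAND r) NAND (((r NAND q) NAND (r NAND q)) NAND r))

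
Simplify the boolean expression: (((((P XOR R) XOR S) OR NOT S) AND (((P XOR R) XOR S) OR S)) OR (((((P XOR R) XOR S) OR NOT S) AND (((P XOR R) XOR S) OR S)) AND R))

By absorption (E OR (E AND v) = E) then distribution ((E OR v) AND (E OR NOT v) = E):
= ((P XOR R) XOR S)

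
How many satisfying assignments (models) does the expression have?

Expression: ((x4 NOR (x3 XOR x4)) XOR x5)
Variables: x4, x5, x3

Satisfying assignments: (0,0,0), (0,1,1), (1,1,0), (1,1,1)
Count: 4 out of 8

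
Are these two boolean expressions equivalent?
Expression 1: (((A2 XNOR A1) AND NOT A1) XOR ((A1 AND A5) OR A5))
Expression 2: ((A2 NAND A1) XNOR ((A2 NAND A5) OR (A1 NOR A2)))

No. Counterexample: with A5=0, A2=0, A1=1, Expression 1 = 0 but Expression 2 = 1.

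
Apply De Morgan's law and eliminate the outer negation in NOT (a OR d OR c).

NOT a AND NOT d AND NOT c
De Morgan's: NOT(OR of terms) = AND of negations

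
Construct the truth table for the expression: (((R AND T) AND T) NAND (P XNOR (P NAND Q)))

Q | T | R | P | Output
----------------------
0 | 0 | 0 | 0 | 1
0 | 0 | 0 | 1 | 1
0 | 0 | 1 | 0 | 1
0 | 0 | 1 | 1 | 1
0 | 1 | 0 | 0 | 1
0 | 1 | 0 | 1 | 1
0 | 1 | 1 | 0 | 1
0 | 1 | 1 | 1 | 0
1 | 0 | 0 | 0 | 1
1 | 0 | 0 | 1 | 1
1 | 0 | 1 | 0 | 1
1 | 0 | 1 | 1 | 1
1 | 1 | 0 | 0 | 1
1 | 1 | 0 | 1 | 1
1 | 1 | 1 | 0 | 1
1 | 1 | 1 | 1 | 1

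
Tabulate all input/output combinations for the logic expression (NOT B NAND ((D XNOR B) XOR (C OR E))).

E | B | C | D | Output
----------------------
0 | 0 | 0 | 0 | 0
0 | 0 | 0 | 1 | 1
0 | 0 | 1 | 0 | 1
0 | 0 | 1 | 1 | 0
0 | 1 | 0 | 0 | 1
0 | 1 | 0 | 1 | 1
0 | 1 | 1 | 0 | 1
0 | 1 | 1 | 1 | 1
1 | 0 | 0 | 0 | 1
1 | 0 | 0 | 1 | 0
1 | 0 | 1 | 0 | 1
1 | 0 | 1 | 1 | 0
1 | 1 | 0 | 0 | 1
1 | 1 | 0 | 1 | 1
1 | 1 | 1 | 0 | 1
1 | 1 | 1 | 1 | 1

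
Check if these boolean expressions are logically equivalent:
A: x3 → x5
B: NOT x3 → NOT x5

No, Inverse is not equivalent to original (counterexample: x1=0, x3=0, x5=1)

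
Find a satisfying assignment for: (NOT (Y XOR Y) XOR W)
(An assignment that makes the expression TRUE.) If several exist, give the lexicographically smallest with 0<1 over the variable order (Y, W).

Y=0, W=0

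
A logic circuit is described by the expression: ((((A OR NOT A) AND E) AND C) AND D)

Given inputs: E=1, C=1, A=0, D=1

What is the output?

Substituting: ((((0 OR NOT 0) AND 1) AND 1) AND 1)
= 1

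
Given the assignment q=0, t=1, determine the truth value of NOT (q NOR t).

Substituting: NOT (0 NOR 1)
= 1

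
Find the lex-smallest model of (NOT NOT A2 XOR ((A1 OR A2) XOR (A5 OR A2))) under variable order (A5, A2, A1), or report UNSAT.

A5=0, A2=0, A1=1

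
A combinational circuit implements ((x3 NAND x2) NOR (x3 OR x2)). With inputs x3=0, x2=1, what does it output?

Substituting: ((0 NAND 1) NOR (0 OR 1))
= 0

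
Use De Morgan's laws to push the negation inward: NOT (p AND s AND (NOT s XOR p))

NOT p OR NOT s OR NOT (NOT s XOR p)
De Morgan's: NOT(AND of terms) = OR of negations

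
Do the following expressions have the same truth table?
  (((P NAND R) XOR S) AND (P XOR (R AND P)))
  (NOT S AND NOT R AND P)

Yes, they are equivalent — the two output columns agree on all 8 assignments:
S | R | P | Expression 1 | Expression 2
---------------------------------------
0 | 0 | 0 | 0 | 0
0 | 0 | 1 | 1 | 1
0 | 1 | 0 | 0 | 0
0 | 1 | 1 | 0 | 0
1 | 0 | 0 | 0 | 0
1 | 0 | 1 | 0 | 0
1 | 1 | 0 | 0 | 0
1 | 1 | 1 | 0 | 0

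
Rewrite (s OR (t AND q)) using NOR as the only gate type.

((s NOR ((t NOR t) NOR (q NOR q))) NOR (s NOR ((t NOR t) NOR (q NOR q))))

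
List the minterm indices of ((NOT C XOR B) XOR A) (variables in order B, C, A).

Σm(0, 3, 5, 6) = (NOT B AND NOT C AND NOT A) OR (NOT B AND C AND A) OR (B AND NOT C AND A) OR (B AND C AND NOT A)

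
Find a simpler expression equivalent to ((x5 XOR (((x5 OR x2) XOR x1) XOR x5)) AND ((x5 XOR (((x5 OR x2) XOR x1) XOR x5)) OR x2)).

By absorption (E AND (E OR v) = E) then XOR self-cancellation ((E XOR v) XOR v = E):
= ((x5 OR x2) XOR x1)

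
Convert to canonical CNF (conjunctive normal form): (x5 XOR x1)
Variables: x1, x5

(x1 OR x5) AND (NOT x1 OR NOT x5)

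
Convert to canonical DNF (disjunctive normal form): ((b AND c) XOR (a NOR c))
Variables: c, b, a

(NOT c AND NOT b AND NOT a) OR (NOT c AND b AND NOT a) OR (c AND b AND NOT a) OR (c AND b AND a)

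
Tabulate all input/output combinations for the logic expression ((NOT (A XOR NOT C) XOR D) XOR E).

D | A | E | C | Output
----------------------
0 | 0 | 0 | 0 | 0
0 | 0 | 0 | 1 | 1
0 | 0 | 1 | 0 | 1
0 | 0 | 1 | 1 | 0
0 | 1 | 0 | 0 | 1
0 | 1 | 0 | 1 | 0
0 | 1 | 1 | 0 | 0
0 | 1 | 1 | 1 | 1
1 | 0 | 0 | 0 | 1
1 | 0 | 0 | 1 | 0
1 | 0 | 1 | 0 | 0
1 | 0 | 1 | 1 | 1
1 | 1 | 0 | 0 | 0
1 | 1 | 0 | 1 | 1
1 | 1 | 1 | 0 | 1
1 | 1 | 1 | 1 | 0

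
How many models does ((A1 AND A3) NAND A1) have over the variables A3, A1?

Satisfying assignments: (0,0), (0,1), (1,0)
Count: 3 out of 4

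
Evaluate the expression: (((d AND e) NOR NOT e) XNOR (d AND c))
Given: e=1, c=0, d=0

Substituting: (((0 AND 1) NOR NOT 1) XNOR (0 AND 0))
= 0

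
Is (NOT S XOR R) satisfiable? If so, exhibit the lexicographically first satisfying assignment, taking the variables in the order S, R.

S=0, R=0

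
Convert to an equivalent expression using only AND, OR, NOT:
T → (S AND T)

NOT T OR (S AND T)
(Implication elimination: A → B = NOT A OR B)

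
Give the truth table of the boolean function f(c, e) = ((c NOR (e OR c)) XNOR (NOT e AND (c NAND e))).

c | e | Output
--------------
0 | 0 | 1
0 | 1 | 1
1 | 0 | 0
1 | 1 | 1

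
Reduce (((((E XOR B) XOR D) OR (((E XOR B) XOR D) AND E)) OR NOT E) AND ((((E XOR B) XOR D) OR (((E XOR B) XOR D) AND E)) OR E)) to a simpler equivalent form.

By distribution ((E OR v) AND (E OR NOT v) = E) then absorption (E OR (E AND v) = E):
= ((E XOR B) XOR D)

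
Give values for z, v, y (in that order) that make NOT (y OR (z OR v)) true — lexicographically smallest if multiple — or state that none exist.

z=0, v=0, y=0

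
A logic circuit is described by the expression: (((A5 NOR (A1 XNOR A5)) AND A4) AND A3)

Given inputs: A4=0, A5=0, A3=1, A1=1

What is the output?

Substituting: (((0 NOR (1 XNOR 0)) AND 0) AND 1)
= 0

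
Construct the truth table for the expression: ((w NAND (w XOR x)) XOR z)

x | w | z | Output
------------------
0 | 0 | 0 | 1
0 | 0 | 1 | 0
0 | 1 | 0 | 0
0 | 1 | 1 | 1
1 | 0 | 0 | 1
1 | 0 | 1 | 0
1 | 1 | 0 | 1
1 | 1 | 1 | 0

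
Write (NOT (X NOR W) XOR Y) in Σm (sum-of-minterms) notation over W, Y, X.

Σm(1, 2, 4, 5) = (NOT W AND NOT Y AND X) OR (NOT W AND Y AND NOT X) OR (W AND NOT Y AND NOT X) OR (W AND NOT Y AND X)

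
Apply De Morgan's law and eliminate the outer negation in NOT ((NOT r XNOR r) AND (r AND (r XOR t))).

NOT (NOT r XNOR r) OR NOT (r AND (r XOR t))
De Morgan's: NOT(AND of terms) = OR of negations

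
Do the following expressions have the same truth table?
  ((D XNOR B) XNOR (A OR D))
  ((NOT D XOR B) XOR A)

No. Counterexample: with D=0, B=0, A=0, Expression 1 = 0 but Expression 2 = 1.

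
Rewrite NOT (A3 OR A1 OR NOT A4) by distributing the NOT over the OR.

NOT A3 AND NOT A1 AND A4
De Morgan's: NOT(OR of terms) = AND of negations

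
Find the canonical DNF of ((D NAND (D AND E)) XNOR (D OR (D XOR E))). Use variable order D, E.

(NOT D AND E) OR (D AND NOT E)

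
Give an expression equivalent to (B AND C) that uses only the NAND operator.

((B NAND C) NAND (B NAND C))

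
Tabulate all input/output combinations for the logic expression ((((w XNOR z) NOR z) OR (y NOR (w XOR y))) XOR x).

y | x | z | w | Output
----------------------
0 | 0 | 0 | 0 | 1
0 | 0 | 0 | 1 | 1
0 | 0 | 1 | 0 | 1
0 | 0 | 1 | 1 | 0
0 | 1 | 0 | 0 | 0
0 | 1 | 0 | 1 | 0
0 | 1 | 1 | 0 | 0
0 | 1 | 1 | 1 | 1
1 | 0 | 0 | 0 | 0
1 | 0 | 0 | 1 | 1
1 | 0 | 1 | 0 | 0
1 | 0 | 1 | 1 | 0
1 | 1 | 0 | 0 | 1
1 | 1 | 0 | 1 | 0
1 | 1 | 1 | 0 | 1
1 | 1 | 1 | 1 | 1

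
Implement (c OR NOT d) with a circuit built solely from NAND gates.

((c NAND c) NAND ((d NAND d) NAND (d NAND d)))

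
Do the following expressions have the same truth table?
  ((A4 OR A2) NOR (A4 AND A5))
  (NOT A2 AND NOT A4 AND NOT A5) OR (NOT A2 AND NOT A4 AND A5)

Yes, they are equivalent — the two output columns agree on all 8 assignments:
A2 | A4 | A5 | Expression 1 | Expression 2
------------------------------------------
0 | 0 | 0 | 1 | 1
0 | 0 | 1 | 1 | 1
0 | 1 | 0 | 0 | 0
0 | 1 | 1 | 0 | 0
1 | 0 | 0 | 0 | 0
1 | 0 | 1 | 0 | 0
1 | 1 | 0 | 0 | 0
1 | 1 | 1 | 0 | 0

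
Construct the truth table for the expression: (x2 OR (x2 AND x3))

x2 | x3 | Output
----------------
0 | 0 | 0
0 | 1 | 0
1 | 0 | 1
1 | 1 | 1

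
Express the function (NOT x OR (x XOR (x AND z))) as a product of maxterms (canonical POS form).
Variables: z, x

ΠM(3) = (NOT z OR NOT x)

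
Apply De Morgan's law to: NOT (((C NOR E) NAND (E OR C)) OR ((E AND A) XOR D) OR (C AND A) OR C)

NOT ((C NOR E) NAND (E OR C)) AND NOT ((E AND A) XOR D) AND NOT (C AND A) AND NOT C
De Morgan's: NOT(OR of terms) = AND of negations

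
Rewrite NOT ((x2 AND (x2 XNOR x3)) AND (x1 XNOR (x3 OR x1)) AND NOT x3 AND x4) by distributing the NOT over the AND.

NOT (x2 AND (x2 XNOR x3)) OR NOT (x1 XNOR (x3 OR x1)) OR x3 OR NOT x4
De Morgan's: NOT(AND of terms) = OR of negations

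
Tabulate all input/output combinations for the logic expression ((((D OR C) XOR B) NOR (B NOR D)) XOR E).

B | E | D | C | Output
----------------------
0 | 0 | 0 | 0 | 0
0 | 0 | 0 | 1 | 0
0 | 0 | 1 | 0 | 0
0 | 0 | 1 | 1 | 0
0 | 1 | 0 | 0 | 1
0 | 1 | 0 | 1 | 1
0 | 1 | 1 | 0 | 1
0 | 1 | 1 | 1 | 1
1 | 0 | 0 | 0 | 0
1 | 0 | 0 | 1 | 1
1 | 0 | 1 | 0 | 1
1 | 0 | 1 | 1 | 1
1 | 1 | 0 | 0 | 1
1 | 1 | 0 | 1 | 0
1 | 1 | 1 | 0 | 0
1 | 1 | 1 | 1 | 0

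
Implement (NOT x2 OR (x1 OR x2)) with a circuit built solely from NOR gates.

(((x2 NOR x2) NOR ((x1 NOR x2) NOR (x1 NOR x2))) NOR ((x2 NOR x2) NOR ((x1 NOR x2) NOR (x1 NOR x2))))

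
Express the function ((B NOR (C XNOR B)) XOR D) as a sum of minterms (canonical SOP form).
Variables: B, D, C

Σm(1, 2, 6, 7) = (NOT B AND NOT D AND C) OR (NOT B AND D AND NOT C) OR (B AND D AND NOT C) OR (B AND D AND C)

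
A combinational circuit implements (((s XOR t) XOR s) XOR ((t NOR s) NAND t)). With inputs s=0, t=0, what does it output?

Substituting: (((0 XOR 0) XOR 0) XOR ((0 NOR 0) NAND 0))
= 1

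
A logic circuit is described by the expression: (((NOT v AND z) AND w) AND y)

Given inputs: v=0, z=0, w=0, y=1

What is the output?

Substituting: (((NOT 0 AND 0) AND 0) AND 1)
= 0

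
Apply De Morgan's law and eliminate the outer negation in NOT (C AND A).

NOT C OR NOT A
De Morgan's: NOT(AND of terms) = OR of negations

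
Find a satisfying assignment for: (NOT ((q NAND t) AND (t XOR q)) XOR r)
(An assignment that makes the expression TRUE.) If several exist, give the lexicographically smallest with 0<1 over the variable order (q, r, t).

q=0, r=0, t=0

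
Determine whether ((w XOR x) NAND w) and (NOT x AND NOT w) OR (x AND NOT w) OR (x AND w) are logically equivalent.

Yes, they are equivalent — the two output columns agree on all 4 assignments:
x | w | Expression 1 | Expression 2
-----------------------------------
0 | 0 | 1 | 1
0 | 1 | 0 | 0
1 | 0 | 1 | 1
1 | 1 | 1 | 1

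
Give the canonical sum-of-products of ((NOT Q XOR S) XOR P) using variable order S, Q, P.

Σm(0, 3, 5, 6) = (NOT S AND NOT Q AND NOT P) OR (NOT S AND Q AND P) OR (S AND NOT Q AND P) OR (S AND Q AND NOT P)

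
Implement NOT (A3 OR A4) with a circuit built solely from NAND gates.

(((A3 NAND A3) NAND (A4 NAND A4)) NAND ((A3 NAND A3) NAND (A4 NAND A4)))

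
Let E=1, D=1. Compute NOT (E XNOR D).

Substituting: NOT (1 XNOR 1)
= 0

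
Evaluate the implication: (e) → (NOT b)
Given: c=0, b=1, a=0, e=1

Antecedent (e) = 1; consequent (NOT b) = 0.
1 → 0 = 0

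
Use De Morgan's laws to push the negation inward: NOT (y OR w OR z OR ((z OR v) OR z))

NOT y AND NOT w AND NOT z AND NOT ((z OR v) OR z)
De Morgan's: NOT(OR of terms) = AND of negations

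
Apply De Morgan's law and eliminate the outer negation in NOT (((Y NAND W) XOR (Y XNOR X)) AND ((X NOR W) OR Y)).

NOT ((Y NAND W) XOR (Y XNOR X)) OR NOT ((X NOR W) OR Y)
De Morgan's: NOT(AND of terms) = OR of negations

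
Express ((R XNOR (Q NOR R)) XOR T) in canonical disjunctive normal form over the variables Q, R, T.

(NOT Q AND NOT R AND T) OR (NOT Q AND R AND T) OR (Q AND NOT R AND NOT T) OR (Q AND R AND T)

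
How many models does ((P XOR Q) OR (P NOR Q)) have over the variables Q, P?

Satisfying assignments: (0,0), (0,1), (1,0)
Count: 3 out of 4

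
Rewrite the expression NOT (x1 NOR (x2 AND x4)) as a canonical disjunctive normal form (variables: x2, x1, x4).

(NOT x2 AND x1 AND NOT x4) OR (NOT x2 AND x1 AND x4) OR (x2 AND NOT x1 AND x4) OR (x2 AND x1 AND NOT x4) OR (x2 AND x1 AND x4)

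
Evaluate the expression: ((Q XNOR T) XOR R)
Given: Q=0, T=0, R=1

Substituting: ((0 XNOR 0) XOR 1)
= 0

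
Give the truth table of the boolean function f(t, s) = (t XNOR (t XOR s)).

t | s | Output
--------------
0 | 0 | 1
0 | 1 | 0
1 | 0 | 1
1 | 1 | 0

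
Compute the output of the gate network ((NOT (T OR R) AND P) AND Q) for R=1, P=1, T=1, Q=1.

Substituting: ((NOT (1 OR 1) AND 1) AND 1)
= 0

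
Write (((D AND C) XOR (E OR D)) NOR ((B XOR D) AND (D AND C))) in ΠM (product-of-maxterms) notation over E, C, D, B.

ΠM(2, 3, 6, 8, 9, 10, 11, 12, 13, 14) = (E OR C OR NOT D OR B) AND (E OR C OR NOT D OR NOT B) AND (E OR NOT C OR NOT D OR B) AND (NOT E OR C OR D OR B) AND (NOT E OR C OR D OR NOT B) AND (NOT E OR C OR NOT D OR B) AND (NOT E OR C OR NOT D OR NOT B) AND (NOT E OR NOT C OR D OR B) AND (NOT E OR NOT C OR D OR NOT B) AND (NOT E OR NOT C OR NOT D OR B)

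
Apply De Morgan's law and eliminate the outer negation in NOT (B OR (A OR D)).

NOT B AND NOT (A OR D)
De Morgan's: NOT(OR of terms) = AND of negations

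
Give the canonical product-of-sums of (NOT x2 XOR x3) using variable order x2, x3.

ΠM(1, 2) = (x2 OR NOT x3) AND (NOT x2 OR x3)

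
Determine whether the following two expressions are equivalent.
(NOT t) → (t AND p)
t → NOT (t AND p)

No, Inverse is not equivalent to original (counterexample: q=0, p=0, t=0)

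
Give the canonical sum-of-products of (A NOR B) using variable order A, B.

Σm(0) = (NOT A AND NOT B)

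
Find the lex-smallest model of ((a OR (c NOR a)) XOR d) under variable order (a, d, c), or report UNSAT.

a=0, d=0, c=0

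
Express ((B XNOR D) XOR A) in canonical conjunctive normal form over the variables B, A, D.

(B OR A OR NOT D) AND (B OR NOT A OR D) AND (NOT B OR A OR D) AND (NOT B OR NOT A OR NOT D)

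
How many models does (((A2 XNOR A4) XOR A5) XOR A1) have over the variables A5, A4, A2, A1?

Satisfying assignments: (0,0,0,0), (0,0,1,1), (0,1,0,1), (0,1,1,0), (1,0,0,1), (1,0,1,0), (1,1,0,0), (1,1,1,1)
Count: 8 out of 16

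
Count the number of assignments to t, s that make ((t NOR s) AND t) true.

No assignment satisfies the expression.
Count: 0 out of 4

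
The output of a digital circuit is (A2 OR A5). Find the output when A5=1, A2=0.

Substituting: (0 OR 1)
= 1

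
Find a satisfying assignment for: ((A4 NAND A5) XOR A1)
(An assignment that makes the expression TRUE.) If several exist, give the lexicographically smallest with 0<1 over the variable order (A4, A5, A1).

A4=0, A5=0, A1=0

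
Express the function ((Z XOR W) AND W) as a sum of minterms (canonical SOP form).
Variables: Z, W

Σm(1) = (NOT Z AND W)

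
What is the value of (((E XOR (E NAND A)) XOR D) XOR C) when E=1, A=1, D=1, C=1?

Substituting: (((1 XOR (1 NAND 1)) XOR 1) XOR 1)
= 1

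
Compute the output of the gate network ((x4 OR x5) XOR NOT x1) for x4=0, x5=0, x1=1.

Substituting: ((0 OR 0) XOR NOT 1)
= 0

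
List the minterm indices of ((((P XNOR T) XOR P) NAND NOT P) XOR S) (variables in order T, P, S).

Σm(1, 2, 4, 6) = (NOT T AND NOT P AND S) OR (NOT T AND P AND NOT S) OR (T AND NOT P AND NOT S) OR (T AND P AND NOT S)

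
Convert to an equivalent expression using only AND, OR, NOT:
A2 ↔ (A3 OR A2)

(A2 AND (A3 OR A2)) OR (NOT A2 AND NOT (A3 OR A2))
(Biconditional = both true or both false)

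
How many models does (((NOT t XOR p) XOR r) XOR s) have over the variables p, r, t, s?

Satisfying assignments: (0,0,0,0), (0,0,1,1), (0,1,0,1), (0,1,1,0), (1,0,0,1), (1,0,1,0), (1,1,0,0), (1,1,1,1)
Count: 8 out of 16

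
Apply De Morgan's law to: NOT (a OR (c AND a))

NOT a AND NOT (c AND a)
De Morgan's: NOT(OR of terms) = AND of negations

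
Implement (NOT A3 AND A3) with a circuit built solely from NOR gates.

(((A3 NOR A3) NOR (A3 NOR A3)) NOR (A3 NOR A3))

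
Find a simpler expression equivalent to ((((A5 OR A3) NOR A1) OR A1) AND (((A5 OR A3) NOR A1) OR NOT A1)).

By distribution ((E OR v) AND (E OR NOT v) = E):
= ((A5 OR A3) NOR A1)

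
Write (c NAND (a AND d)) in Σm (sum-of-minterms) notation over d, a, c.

Σm(0, 1, 2, 3, 4, 5, 6) = (NOT d AND NOT a AND NOT c) OR (NOT d AND NOT a AND c) OR (NOT d AND a AND NOT c) OR (NOT d AND a AND c) OR (d AND NOT a AND NOT c) OR (d AND NOT a AND c) OR (d AND a AND NOT c)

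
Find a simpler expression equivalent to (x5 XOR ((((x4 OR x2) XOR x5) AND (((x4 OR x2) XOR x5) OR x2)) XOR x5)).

By XOR self-cancellation ((E XOR v) XOR v = E) then absorption (E AND (E OR v) = E):
= ((x4 OR x2) XOR x5)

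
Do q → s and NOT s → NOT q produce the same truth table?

Yes, Contrapositive is always equivalent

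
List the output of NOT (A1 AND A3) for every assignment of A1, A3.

A1 | A3 | Output
----------------
0 | 0 | 1
0 | 1 | 1
1 | 0 | 1
1 | 1 | 0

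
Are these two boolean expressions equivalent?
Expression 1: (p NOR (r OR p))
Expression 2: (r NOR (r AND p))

No. Counterexample: with r=0, p=1, Expression 1 = 0 but Expression 2 = 1.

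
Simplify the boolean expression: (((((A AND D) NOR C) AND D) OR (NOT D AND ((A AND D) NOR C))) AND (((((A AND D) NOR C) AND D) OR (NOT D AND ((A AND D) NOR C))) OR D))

By absorption (E AND (E OR v) = E) then distribution ((E AND v) OR (E AND NOT v) = E):
= ((A AND D) NOR C)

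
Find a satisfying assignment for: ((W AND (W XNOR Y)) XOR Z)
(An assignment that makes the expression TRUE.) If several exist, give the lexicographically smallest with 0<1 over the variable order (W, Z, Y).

W=0, Z=1, Y=0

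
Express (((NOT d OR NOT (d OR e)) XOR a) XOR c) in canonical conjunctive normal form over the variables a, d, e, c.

(a OR d OR e OR NOT c) AND (a OR d OR NOT e OR NOT c) AND (a OR NOT d OR e OR c) AND (a OR NOT d OR NOT e OR c) AND (NOT a OR d OR e OR c) AND (NOT a OR d OR NOT e OR c) AND (NOT a OR NOT d OR e OR NOT c) AND (NOT a OR NOT d OR NOT e OR NOT c)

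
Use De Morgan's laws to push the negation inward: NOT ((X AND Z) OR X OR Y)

NOT (X AND Z) AND NOT X AND NOT Y
De Morgan's: NOT(OR of terms) = AND of negations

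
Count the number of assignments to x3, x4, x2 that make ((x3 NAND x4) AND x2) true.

Satisfying assignments: (0,0,1), (0,1,1), (1,0,1)
Count: 3 out of 8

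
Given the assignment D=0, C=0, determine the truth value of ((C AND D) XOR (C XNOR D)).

Substituting: ((0 AND 0) XOR (0 XNOR 0))
= 1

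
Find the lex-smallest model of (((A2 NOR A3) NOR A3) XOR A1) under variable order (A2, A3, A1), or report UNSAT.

A2=0, A3=0, A1=1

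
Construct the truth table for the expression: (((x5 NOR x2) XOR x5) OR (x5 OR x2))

x5 | x2 | Output
----------------
0 | 0 | 1
0 | 1 | 1
1 | 0 | 1
1 | 1 | 1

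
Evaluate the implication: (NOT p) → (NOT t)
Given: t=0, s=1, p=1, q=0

Antecedent (NOT p) = 0; consequent (NOT t) = 1.
0 → 1 = 1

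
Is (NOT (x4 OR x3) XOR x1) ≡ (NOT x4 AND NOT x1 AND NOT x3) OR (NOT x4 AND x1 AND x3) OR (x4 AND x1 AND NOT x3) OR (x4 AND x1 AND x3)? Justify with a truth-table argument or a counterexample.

Yes, they are equivalent — the two output columns agree on all 8 assignments:
x4 | x1 | x3 | Expression 1 | Expression 2
------------------------------------------
0 | 0 | 0 | 1 | 1
0 | 0 | 1 | 0 | 0
0 | 1 | 0 | 0 | 0
0 | 1 | 1 | 1 | 1
1 | 0 | 0 | 0 | 0
1 | 0 | 1 | 0 | 0
1 | 1 | 0 | 1 | 1
1 | 1 | 1 | 1 | 1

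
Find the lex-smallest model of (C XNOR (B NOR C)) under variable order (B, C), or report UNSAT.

B=1, C=0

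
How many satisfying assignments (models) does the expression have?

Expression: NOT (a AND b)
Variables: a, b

Satisfying assignments: (0,0), (0,1), (1,0)
Count: 3 out of 4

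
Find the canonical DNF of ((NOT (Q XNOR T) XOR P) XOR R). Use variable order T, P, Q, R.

(NOT T AND NOT P AND NOT Q AND R) OR (NOT T AND NOT P AND Q AND NOT R) OR (NOT T AND P AND NOT Q AND NOT R) OR (NOT T AND P AND Q AND R) OR (T AND NOT P AND NOT Q AND NOT R) OR (T AND NOT P AND Q AND R) OR (T AND P AND NOT Q AND R) OR (T AND P AND Q AND NOT R)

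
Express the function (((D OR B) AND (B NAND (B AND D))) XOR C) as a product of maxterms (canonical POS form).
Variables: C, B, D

ΠM(0, 3, 5, 6) = (C OR B OR D) AND (C OR NOT B OR NOT D) AND (NOT C OR B OR NOT D) AND (NOT C OR NOT B OR D)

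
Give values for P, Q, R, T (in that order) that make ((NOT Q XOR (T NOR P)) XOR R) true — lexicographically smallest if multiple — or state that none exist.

P=0, Q=0, R=0, T=1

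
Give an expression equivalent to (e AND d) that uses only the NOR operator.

((e NOR e) NOR (d NOR d))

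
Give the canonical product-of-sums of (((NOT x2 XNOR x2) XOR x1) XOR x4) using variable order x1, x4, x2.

ΠM(0, 1, 6, 7) = (x1 OR x4 OR x2) AND (x1 OR x4 OR NOT x2) AND (NOT x1 OR NOT x4 OR x2) AND (NOT x1 OR NOT x4 OR NOT x2)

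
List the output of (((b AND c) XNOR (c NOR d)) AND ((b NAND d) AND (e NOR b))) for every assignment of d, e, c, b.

d | e | c | b | Output
----------------------
0 | 0 | 0 | 0 | 0
0 | 0 | 0 | 1 | 0
0 | 0 | 1 | 0 | 1
0 | 0 | 1 | 1 | 0
0 | 1 | 0 | 0 | 0
0 | 1 | 0 | 1 | 0
0 | 1 | 1 | 0 | 0
0 | 1 | 1 | 1 | 0
1 | 0 | 0 | 0 | 1
1 | 0 | 0 | 1 | 0
1 | 0 | 1 | 0 | 1
1 | 0 | 1 | 1 | 0
1 | 1 | 0 | 0 | 0
1 | 1 | 0 | 1 | 0
1 | 1 | 1 | 0 | 0
1 | 1 | 1 | 1 | 0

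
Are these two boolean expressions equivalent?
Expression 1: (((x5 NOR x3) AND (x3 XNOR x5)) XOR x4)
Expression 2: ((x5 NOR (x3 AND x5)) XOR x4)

No. Counterexample: with x5=0, x3=1, x4=0, Expression 1 = 0 but Expression 2 = 1.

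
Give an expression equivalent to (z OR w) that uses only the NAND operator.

((z NAND z) NAND (w NAND w))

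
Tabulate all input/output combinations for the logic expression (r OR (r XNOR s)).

s | r | Output
--------------
0 | 0 | 1
0 | 1 | 1
1 | 0 | 0
1 | 1 | 1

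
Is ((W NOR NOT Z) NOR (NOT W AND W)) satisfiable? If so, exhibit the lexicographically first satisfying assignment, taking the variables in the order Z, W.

Z=0, W=0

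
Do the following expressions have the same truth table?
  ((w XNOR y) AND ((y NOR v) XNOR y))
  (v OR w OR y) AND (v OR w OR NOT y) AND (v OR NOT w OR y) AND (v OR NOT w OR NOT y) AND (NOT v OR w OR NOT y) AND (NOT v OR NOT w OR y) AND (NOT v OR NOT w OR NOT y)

Yes, they are equivalent — the two output columns agree on all 8 assignments:
v | w | y | Expression 1 | Expression 2
---------------------------------------
0 | 0 | 0 | 0 | 0
0 | 0 | 1 | 0 | 0
0 | 1 | 0 | 0 | 0
0 | 1 | 1 | 0 | 0
1 | 0 | 0 | 1 | 1
1 | 0 | 1 | 0 | 0
1 | 1 | 0 | 0 | 0
1 | 1 | 1 | 0 | 0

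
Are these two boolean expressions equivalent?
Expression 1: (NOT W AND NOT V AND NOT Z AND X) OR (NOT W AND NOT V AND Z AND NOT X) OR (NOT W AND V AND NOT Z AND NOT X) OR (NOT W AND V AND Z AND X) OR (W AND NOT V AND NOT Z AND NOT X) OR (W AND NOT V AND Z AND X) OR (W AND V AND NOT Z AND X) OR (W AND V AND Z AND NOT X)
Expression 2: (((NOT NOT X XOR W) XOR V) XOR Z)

Yes, they are equivalent — the two output columns agree on all 16 assignments:
W | V | Z | X | Expression 1 | Expression 2
-------------------------------------------
0 | 0 | 0 | 0 | 0 | 0
0 | 0 | 0 | 1 | 1 | 1
0 | 0 | 1 | 0 | 1 | 1
0 | 0 | 1 | 1 | 0 | 0
0 | 1 | 0 | 0 | 1 | 1
0 | 1 | 0 | 1 | 0 | 0
0 | 1 | 1 | 0 | 0 | 0
0 | 1 | 1 | 1 | 1 | 1
1 | 0 | 0 | 0 | 1 | 1
1 | 0 | 0 | 1 | 0 | 0
1 | 0 | 1 | 0 | 0 | 0
1 | 0 | 1 | 1 | 1 | 1
1 | 1 | 0 | 0 | 0 | 0
1 | 1 | 0 | 1 | 1 | 1
1 | 1 | 1 | 0 | 1 | 1
1 | 1 | 1 | 1 | 0 | 0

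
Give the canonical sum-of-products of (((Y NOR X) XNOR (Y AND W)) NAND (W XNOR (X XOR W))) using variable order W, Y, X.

Σm(0, 1, 3, 4, 5, 6, 7) = (NOT W AND NOT Y AND NOT X) OR (NOT W AND NOT Y AND X) OR (NOT W AND Y AND X) OR (W AND NOT Y AND NOT X) OR (W AND NOT Y AND X) OR (W AND Y AND NOT X) OR (W AND Y AND X)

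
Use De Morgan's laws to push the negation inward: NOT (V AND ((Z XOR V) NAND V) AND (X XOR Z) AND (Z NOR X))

NOT V OR NOT ((Z XOR V) NAND V) OR NOT (X XOR Z) OR NOT (Z NOR X)
De Morgan's: NOT(AND of terms) = OR of negations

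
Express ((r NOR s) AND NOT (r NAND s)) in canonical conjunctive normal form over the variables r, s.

(r OR s) AND (r OR NOT s) AND (NOT r OR s) AND (NOT r OR NOT s)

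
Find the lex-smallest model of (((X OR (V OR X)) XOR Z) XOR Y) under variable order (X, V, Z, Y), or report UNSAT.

X=0, V=0, Z=0, Y=1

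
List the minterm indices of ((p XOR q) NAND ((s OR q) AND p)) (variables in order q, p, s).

Σm(0, 1, 2, 4, 5, 6, 7) = (NOT q AND NOT p AND NOT s) OR (NOT q AND NOT p AND s) OR (NOT q AND p AND NOT s) OR (q AND NOT p AND NOT s) OR (q AND NOT p AND s) OR (q AND p AND NOT s) OR (q AND p AND s)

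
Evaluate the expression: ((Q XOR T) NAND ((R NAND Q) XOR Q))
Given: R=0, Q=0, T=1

Substituting: ((0 XOR 1) NAND ((0 NAND 0) XOR 0))
= 0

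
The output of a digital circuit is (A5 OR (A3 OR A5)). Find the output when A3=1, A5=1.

Substituting: (1 OR (1 OR 1))
= 1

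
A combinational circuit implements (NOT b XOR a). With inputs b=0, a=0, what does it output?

Substituting: (NOT 0 XOR 0)
= 1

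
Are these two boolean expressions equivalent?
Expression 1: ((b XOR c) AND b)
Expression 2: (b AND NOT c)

Yes, they are equivalent — the two output columns agree on all 4 assignments:
b | c | Expression 1 | Expression 2
-----------------------------------
0 | 0 | 0 | 0
0 | 1 | 0 | 0
1 | 0 | 1 | 1
1 | 1 | 0 | 0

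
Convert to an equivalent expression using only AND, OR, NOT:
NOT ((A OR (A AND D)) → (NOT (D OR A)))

(A OR (A AND D)) AND (D OR A)
(Negated implication: NOT(A → B) = A AND NOT B)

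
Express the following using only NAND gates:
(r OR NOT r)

((r NAND r) NAND ((r NAND r) NAND (r NAND r)))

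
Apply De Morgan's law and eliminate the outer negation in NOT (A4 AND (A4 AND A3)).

NOT A4 OR NOT (A4 AND A3)
De Morgan's: NOT(AND of terms) = OR of negations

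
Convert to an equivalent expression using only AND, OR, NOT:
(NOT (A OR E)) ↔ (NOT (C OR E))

((NOT (A OR E)) AND (NOT (C OR E))) OR ((A OR E) AND (C OR E))
(Biconditional = both true or both false)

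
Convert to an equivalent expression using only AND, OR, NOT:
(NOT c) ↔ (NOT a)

((NOT c) AND (NOT a)) OR (c AND a)
(Biconditional = both true or both false)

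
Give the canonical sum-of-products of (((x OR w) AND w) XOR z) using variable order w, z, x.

Σm(2, 3, 4, 5) = (NOT w AND z AND NOT x) OR (NOT w AND z AND x) OR (w AND NOT z AND NOT x) OR (w AND NOT z AND x)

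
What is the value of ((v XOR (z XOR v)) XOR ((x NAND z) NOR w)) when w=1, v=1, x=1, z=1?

Substituting: ((1 XOR (1 XOR 1)) XOR ((1 NAND 1) NOR 1))
= 1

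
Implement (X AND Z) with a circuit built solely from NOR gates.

((X NOR X) NOR (Z NOR Z))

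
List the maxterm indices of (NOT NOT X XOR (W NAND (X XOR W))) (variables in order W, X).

ΠM(1, 2, 3) = (W OR NOT X) AND (NOT W OR X) AND (NOT W OR NOT X)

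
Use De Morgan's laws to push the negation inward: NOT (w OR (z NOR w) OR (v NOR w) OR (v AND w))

NOT w AND NOT (z NOR w) AND NOT (v NOR w) AND NOT (v AND w)
De Morgan's: NOT(OR of terms) = AND of negations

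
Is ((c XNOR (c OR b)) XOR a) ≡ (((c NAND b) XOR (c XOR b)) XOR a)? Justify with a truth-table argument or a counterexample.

No. Counterexample: with a=0, b=0, c=1, Expression 1 = 1 but Expression 2 = 0.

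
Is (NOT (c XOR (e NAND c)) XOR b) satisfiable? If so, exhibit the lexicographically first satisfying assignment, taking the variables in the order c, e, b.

c=0, e=0, b=1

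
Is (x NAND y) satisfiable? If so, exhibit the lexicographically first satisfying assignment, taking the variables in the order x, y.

x=0, y=0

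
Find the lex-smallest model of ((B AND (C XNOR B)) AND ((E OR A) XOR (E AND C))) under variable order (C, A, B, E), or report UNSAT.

C=1, A=1, B=1, E=0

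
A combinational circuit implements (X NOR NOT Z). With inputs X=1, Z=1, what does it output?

Substituting: (1 NOR NOT 1)
= 0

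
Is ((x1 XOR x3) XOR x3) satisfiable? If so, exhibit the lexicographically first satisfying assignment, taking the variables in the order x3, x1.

x3=0, x1=1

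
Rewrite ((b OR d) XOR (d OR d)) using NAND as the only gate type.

((((b NAND b) NAND (d NAND d)) NAND (((b NAND b) NAND (d NAND d)) NAND ((d NAND d) NAND (d NAND d)))) NAND (((d NAND d) NAND (d NAND d)) NAND (((b NAND b) NAND (d NAND d)) NAND ((d NAND d) NAND (d NAND d)))))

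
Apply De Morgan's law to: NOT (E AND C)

NOT E OR NOT C
De Morgan's: NOT(AND of terms) = OR of negations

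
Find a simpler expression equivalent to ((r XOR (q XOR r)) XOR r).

By XOR self-cancellation ((E XOR v) XOR v = E):
= (q XOR r)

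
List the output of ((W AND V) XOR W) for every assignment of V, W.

V | W | Output
--------------
0 | 0 | 0
0 | 1 | 1
1 | 0 | 0
1 | 1 | 0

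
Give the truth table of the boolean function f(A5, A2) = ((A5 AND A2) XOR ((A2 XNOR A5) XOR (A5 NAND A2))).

A5 | A2 | Output
----------------
0 | 0 | 0
0 | 1 | 1
1 | 0 | 1
1 | 1 | 0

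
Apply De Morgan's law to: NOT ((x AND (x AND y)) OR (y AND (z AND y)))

NOT (x AND (x AND y)) AND NOT (y AND (z AND y))
De Morgan's: NOT(OR of terms) = AND of negations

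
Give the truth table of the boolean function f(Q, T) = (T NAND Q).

Q | T | Output
--------------
0 | 0 | 1
0 | 1 | 1
1 | 0 | 1
1 | 1 | 0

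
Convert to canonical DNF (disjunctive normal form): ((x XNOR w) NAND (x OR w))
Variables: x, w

(NOT x AND NOT w) OR (NOT x AND w) OR (x AND NOT w)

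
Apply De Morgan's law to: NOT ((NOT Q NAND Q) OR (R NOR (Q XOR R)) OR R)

NOT (NOT Q NAND Q) AND NOT (R NOR (Q XOR R)) AND NOT R
De Morgan's: NOT(OR of terms) = AND of negations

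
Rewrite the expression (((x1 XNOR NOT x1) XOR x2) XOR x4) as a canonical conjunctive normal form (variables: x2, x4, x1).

(x2 OR x4 OR x1) AND (x2 OR x4 OR NOT x1) AND (NOT x2 OR NOT x4 OR x1) AND (NOT x2 OR NOT x4 OR NOT x1)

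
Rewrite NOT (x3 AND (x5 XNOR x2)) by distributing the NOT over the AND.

NOT x3 OR NOT (x5 XNOR x2)
De Morgan's: NOT(AND of terms) = OR of negations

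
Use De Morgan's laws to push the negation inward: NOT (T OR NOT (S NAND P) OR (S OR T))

NOT T AND (S NAND P) AND NOT (S OR T)
De Morgan's: NOT(OR of terms) = AND of negations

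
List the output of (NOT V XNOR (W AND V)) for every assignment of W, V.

W | V | Output
--------------
0 | 0 | 0
0 | 1 | 1
1 | 0 | 0
1 | 1 | 0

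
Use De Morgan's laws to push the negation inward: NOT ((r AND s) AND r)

NOT (r AND s) OR NOT r
De Morgan's: NOT(AND of terms) = OR of negations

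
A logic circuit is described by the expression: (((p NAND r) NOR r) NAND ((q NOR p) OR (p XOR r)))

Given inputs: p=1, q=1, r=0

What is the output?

Substituting: (((1 NAND 0) NOR 0) NAND ((1 NOR 1) OR (1 XOR 0)))
= 1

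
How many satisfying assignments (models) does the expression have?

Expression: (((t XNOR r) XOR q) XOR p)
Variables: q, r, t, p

Satisfying assignments: (0,0,0,0), (0,0,1,1), (0,1,0,1), (0,1,1,0), (1,0,0,1), (1,0,1,0), (1,1,0,0), (1,1,1,1)
Count: 8 out of 16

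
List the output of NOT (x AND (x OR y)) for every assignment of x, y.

x | y | Output
--------------
0 | 0 | 1
0 | 1 | 1
1 | 0 | 0
1 | 1 | 0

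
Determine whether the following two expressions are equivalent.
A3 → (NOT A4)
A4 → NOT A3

Yes, Contrapositive is always equivalent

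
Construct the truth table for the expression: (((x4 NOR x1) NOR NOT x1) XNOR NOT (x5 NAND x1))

x5 | x1 | x4 | Output
---------------------
0 | 0 | 0 | 1
0 | 0 | 1 | 1
0 | 1 | 0 | 0
0 | 1 | 1 | 0
1 | 0 | 0 | 1
1 | 0 | 1 | 1
1 | 1 | 0 | 1
1 | 1 | 1 | 1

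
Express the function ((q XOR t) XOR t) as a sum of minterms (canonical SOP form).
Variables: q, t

Σm(2, 3) = (q AND NOT t) OR (q AND t)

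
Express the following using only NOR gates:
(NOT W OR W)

(((W NOR W) NOR W) NOR ((W NOR W) NOR W))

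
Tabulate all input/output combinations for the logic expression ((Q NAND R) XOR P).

R | Q | P | Output
------------------
0 | 0 | 0 | 1
0 | 0 | 1 | 0
0 | 1 | 0 | 1
0 | 1 | 1 | 0
1 | 0 | 0 | 1
1 | 0 | 1 | 0
1 | 1 | 0 | 0
1 | 1 | 1 | 1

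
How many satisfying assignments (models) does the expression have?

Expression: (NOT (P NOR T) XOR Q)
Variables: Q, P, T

Satisfying assignments: (0,0,1), (0,1,0), (0,1,1), (1,0,0)
Count: 4 out of 8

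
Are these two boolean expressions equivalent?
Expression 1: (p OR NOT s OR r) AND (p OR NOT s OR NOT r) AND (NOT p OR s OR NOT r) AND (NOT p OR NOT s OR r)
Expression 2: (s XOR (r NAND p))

Yes, they are equivalent — the two output columns agree on all 8 assignments:
p | s | r | Expression 1 | Expression 2
---------------------------------------
0 | 0 | 0 | 1 | 1
0 | 0 | 1 | 1 | 1
0 | 1 | 0 | 0 | 0
0 | 1 | 1 | 0 | 0
1 | 0 | 0 | 1 | 1
1 | 0 | 1 | 0 | 0
1 | 1 | 0 | 0 | 0
1 | 1 | 1 | 1 | 1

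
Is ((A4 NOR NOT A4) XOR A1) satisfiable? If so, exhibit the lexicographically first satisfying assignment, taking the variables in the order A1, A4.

A1=1, A4=0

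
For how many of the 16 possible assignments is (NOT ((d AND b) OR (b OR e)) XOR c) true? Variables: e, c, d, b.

Satisfying assignments: (0,0,0,0), (0,0,1,0), (0,1,0,1), (0,1,1,1), (1,1,0,0), (1,1,0,1), (1,1,1,0), (1,1,1,1)
Count: 8 out of 16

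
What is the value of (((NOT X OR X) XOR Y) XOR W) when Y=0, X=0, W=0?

Substituting: (((NOT 0 OR 0) XOR 0) XOR 0)
= 1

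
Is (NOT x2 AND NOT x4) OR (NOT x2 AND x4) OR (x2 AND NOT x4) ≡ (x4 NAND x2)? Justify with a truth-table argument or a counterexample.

Yes, they are equivalent — the two output columns agree on all 4 assignments:
x2 | x4 | Expression 1 | Expression 2
-------------------------------------
0 | 0 | 1 | 1
0 | 1 | 1 | 1
1 | 0 | 1 | 1
1 | 1 | 0 | 0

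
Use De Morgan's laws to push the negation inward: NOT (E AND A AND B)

NOT E OR NOT A OR NOT B
De Morgan's: NOT(AND of terms) = OR of negations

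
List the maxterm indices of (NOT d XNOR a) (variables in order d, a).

ΠM(0, 3) = (d OR a) AND (NOT d OR NOT a)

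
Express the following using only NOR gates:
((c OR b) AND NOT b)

((((c NOR b) NOR (c NOR b)) NOR ((c NOR b) NOR (c NOR b))) NOR ((b NOR b) NOR (b NOR b)))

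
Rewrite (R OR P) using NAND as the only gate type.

((R NAND R) NAND (P NAND P))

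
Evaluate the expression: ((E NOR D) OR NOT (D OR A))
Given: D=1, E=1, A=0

Substituting: ((1 NOR 1) OR NOT (1 OR 0))
= 0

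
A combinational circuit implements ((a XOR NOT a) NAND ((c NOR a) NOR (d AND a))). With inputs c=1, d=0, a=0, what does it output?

Substituting: ((0 XOR NOT 0) NAND ((1 NOR 0) NOR (0 AND 0)))
= 0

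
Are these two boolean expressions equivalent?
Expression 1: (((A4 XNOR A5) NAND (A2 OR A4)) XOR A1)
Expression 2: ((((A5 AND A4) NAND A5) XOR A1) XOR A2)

No. Counterexample: with A1=0, A4=0, A2=1, A5=1, Expression 1 = 1 but Expression 2 = 0.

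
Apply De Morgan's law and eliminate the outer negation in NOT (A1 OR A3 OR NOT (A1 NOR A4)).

NOT A1 AND NOT A3 AND (A1 NOR A4)
De Morgan's: NOT(OR of terms) = AND of negations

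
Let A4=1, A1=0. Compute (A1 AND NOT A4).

Substituting: (0 AND NOT 1)
= 0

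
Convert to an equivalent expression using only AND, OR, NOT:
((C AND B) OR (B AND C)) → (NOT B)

NOT ((C AND B) OR (B AND C)) OR (NOT B)
(Implication elimination: A → B = NOT A OR B)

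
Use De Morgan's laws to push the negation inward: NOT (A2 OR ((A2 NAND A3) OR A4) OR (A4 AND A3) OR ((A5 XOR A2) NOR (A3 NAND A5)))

NOT A2 AND NOT ((A2 NAND A3) OR A4) AND NOT (A4 AND A3) AND NOT ((A5 XOR A2) NOR (A3 NAND A5))
De Morgan's: NOT(OR of terms) = AND of negations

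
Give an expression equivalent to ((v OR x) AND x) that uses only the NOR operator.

((((v NOR x) NOR (v NOR x)) NOR ((v NOR x) NOR (v NOR x))) NOR (x NOR x))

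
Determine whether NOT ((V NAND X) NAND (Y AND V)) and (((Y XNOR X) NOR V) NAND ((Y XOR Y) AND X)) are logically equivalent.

No. Counterexample: with V=0, X=0, Y=0, Expression 1 = 0 but Expression 2 = 1.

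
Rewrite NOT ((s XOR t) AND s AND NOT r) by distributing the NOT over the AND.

NOT (s XOR t) OR NOT s OR r
De Morgan's: NOT(AND of terms) = OR of negations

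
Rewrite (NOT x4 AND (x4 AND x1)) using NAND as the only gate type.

(((x4 NAND x4) NAND ((x4 NAND x1) NAND (x4 NAND x1))) NAND ((x4 NAND x4) NAND ((x4 NAND x1) NAND (x4 NAND x1))))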